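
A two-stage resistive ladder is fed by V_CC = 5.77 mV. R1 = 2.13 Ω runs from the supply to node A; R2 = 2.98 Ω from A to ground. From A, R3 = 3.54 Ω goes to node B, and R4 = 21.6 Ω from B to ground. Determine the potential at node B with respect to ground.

V_B ≈ 2.75 mV

Looking into the second stage from A: R3 + R4 = 25.14 Ω appears in parallel with R2.
Effective lower resistance at A: R2 ‖ 25.14 = 2.664 Ω.
V_A = 5.77 × 2.664/(2.13 + 2.664) = 3.206 mV.
Stage 2 is unloaded, so V_B = V_A · R4/(R3+R4) = 3.206 × 21.6/25.14 = 2.755 mV.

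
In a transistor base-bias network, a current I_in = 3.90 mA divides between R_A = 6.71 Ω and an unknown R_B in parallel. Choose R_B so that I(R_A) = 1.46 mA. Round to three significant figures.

Two-branch current divider: I_A = I_in · R_B/(R_A + R_B).
With f = 0.3744, R_B = R_A · f/(1−f) = 6.71 × 0.5984 = 4.015 Ω.

R_B ≈ 4.02 Ω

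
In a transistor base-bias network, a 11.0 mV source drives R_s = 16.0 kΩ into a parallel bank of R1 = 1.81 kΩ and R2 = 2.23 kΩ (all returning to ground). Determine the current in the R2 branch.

Equivalent of the parallel group: R_p = 0.9991 kΩ.
V_A by voltage divider: V_A = 11.0 × 0.9991/(16.0 + 0.9991) = 0.6465 mV.
Branch current I = V_A/R2 = 0.6465/2.23 = 0.2899 µA.
(Check via current divider: I_total = 0.6471 µA; share G_k/ΣG = 0.4480 → same result.)

I ≈ 0.290 µA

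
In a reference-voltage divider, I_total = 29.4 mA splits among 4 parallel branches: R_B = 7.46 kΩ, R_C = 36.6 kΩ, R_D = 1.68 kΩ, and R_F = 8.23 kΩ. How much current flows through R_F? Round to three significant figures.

I ≈ 4.07 mA

Conductances: ΣG = 1/7.46 + 1/36.6 + 1/1.68 + 1/8.23 = 0.8781 (1/kΩ).
Current divider: I(R_F) = I_total · G_k/ΣG = 29.4 × (0.1215/0.8781) = 29.4 × 0.1384 = 4.068 mA.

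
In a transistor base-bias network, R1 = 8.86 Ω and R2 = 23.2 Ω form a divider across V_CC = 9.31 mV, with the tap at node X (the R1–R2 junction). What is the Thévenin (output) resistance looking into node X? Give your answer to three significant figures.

With V_CC suppressed (replaced by a short), R_th = R1 ‖ R2 = (8.860 × 23.2)/(8.860 + 23.2) = 6.411 Ω.

R_th ≈ 6.41 Ω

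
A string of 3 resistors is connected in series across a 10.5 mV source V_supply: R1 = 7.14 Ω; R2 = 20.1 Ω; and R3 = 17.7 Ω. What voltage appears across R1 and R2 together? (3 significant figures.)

Total series resistance ΣR = 7.14 + 20.1 + 17.7 = 44.94 Ω.
R_{R1..R2} = 7.14 + 20.1 = 27.24 Ω.
V = V_supply · R/ΣR = 10.5 × 0.6061 = 6.364 mV.

V ≈ 6.36 mV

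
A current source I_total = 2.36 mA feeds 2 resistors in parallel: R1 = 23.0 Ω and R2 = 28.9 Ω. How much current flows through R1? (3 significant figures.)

With just two branches, the current splits inversely with resistance.
So I = 2.36 × 28.9/51.90 = 1.314 mA.

I ≈ 1.31 mA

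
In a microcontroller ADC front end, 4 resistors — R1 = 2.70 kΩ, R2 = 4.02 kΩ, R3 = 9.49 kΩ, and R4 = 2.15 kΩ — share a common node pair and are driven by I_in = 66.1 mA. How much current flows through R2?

I ≈ 13.8 mA

Conductances: ΣG = 1/2.70 + 1/4.02 + 1/9.49 + 1/2.15 = 1.190 (1/kΩ).
R2 takes the fraction G_k/ΣG = 0.2488/1.190 = 0.2091, so I = 66.1 × 0.2091 = 13.82 mA.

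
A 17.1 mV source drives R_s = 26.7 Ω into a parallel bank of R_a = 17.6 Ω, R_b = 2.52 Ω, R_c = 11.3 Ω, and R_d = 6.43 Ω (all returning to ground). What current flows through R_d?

Equivalent of the parallel group: R_p = 1.433 Ω.
Node voltage V_A = V_DC · R_p/(R_s + R_p) = 17.1 × 0.05095 = 0.8712 mV.
I(R_d) = V_A / R_d = 0.8712/6.43 = 0.1355 mA.

I ≈ 0.135 mA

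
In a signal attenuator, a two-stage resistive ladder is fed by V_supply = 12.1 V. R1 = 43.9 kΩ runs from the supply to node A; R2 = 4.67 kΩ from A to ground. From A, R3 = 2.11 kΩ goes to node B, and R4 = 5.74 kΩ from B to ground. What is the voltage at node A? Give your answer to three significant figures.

Looking into the second stage from A: R3 + R4 = 7.850 kΩ appears in parallel with R2.
R2 ‖ (R3+R4) = 2.928 kΩ.
V_A = 12.1 × 2.928/(43.9 + 2.928) = 0.7566 V.

V_A ≈ 0.757 V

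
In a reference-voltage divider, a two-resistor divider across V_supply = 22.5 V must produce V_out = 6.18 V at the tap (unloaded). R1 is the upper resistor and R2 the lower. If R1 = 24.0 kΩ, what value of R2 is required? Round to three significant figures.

Required fraction k = V_out/V_supply = 0.2747.
Rearranging, R2 = R1·k/(1−k) = 24.0 × 0.3787 = 9.088 kΩ.

R2 ≈ 9.09 kΩ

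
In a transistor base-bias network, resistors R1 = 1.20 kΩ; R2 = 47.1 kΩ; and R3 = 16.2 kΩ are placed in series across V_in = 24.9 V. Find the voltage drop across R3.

V ≈ 6.25 V

Total series resistance ΣR = 1.20 + 47.1 + 16.2 = 64.50 kΩ.
Voltage divider: V = V_in · (16.20 / 64.50) = 24.9 × 0.2512 = 6.254 V.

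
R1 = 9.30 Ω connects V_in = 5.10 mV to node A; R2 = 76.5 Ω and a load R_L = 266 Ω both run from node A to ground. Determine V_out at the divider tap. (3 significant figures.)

V_out ≈ 4.41 mV

First combine the lower leg with the load: R2 ‖ R_L = 59.41 Ω.
Then V_out = V_in · R2'/(R1 + R2') = 5.10 × 59.41/68.71 = 4.410 mV.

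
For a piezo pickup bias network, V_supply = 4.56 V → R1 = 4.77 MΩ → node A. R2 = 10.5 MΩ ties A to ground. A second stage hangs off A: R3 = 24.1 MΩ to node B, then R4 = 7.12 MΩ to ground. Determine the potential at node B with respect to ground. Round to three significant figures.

Looking into the second stage from A: R3 + R4 = 31.22 MΩ appears in parallel with R2.
Effective lower resistance at A: R2 ‖ 31.22 = 7.857 MΩ.
So V_A = 4.56 × 0.6222 = 2.837 V.
Stage 2 is unloaded, so V_B = V_A · R4/(R3+R4) = 2.837 × 7.12/31.22 = 0.6471 V.

V_B ≈ 0.647 V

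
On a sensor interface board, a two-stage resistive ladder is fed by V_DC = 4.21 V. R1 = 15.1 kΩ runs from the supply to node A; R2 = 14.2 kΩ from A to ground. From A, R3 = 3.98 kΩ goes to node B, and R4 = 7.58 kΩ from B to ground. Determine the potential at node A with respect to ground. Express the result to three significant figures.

Node A sees R2 in parallel with the series input of stage 2, R3 + R4 = 11.56 kΩ.
R2 ‖ (R3+R4) = 6.372 kΩ.
First divider: V_A = V_DC · 6.372/(15.1 + 6.372) = 1.249 V.

V_A ≈ 1.25 V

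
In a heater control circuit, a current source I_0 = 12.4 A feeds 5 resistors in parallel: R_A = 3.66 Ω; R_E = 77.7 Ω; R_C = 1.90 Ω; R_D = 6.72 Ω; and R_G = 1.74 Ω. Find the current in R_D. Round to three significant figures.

I ≈ 1.20 A

Conductances: ΣG = 1/3.66 + 1/77.7 + 1/1.90 + 1/6.72 + 1/1.74 = 1.536 (1/Ω).
R_D takes the fraction G_k/ΣG = 0.1488/1.536 = 0.09689, so I = 12.4 × 0.09689 = 1.201 A.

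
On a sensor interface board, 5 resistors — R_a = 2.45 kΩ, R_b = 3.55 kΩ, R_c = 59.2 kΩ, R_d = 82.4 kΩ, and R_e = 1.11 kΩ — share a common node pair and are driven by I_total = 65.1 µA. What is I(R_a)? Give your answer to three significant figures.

Conductances: ΣG = 1/2.45 + 1/3.55 + 1/59.2 + 1/82.4 + 1/1.11 = 1.620 (1/kΩ).
Current divider: I(R_a) = I_total · G_k/ΣG = 65.1 × (0.4082/1.620) = 65.1 × 0.2520 = 16.40 µA.

I ≈ 16.4 µA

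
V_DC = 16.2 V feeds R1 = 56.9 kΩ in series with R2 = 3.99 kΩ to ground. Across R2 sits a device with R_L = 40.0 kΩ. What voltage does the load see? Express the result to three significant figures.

First combine the lower leg with the load: R2 ‖ R_L = 3.628 kΩ.
Voltage divider with the loaded lower leg: V_out = 16.2 × 3.628/(56.9 + 3.628) = 16.2 × 0.05994 = 0.9710 V.

V_out ≈ 0.971 V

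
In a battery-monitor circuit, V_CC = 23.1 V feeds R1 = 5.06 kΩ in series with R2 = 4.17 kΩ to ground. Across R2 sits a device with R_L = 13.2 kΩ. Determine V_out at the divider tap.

V_out ≈ 8.90 V

The load sits in parallel with R2, giving an effective lower resistance R2' = R2·R_L/(R2+R_L) = 3.169 kΩ.
Now apply the divider: V_out = 23.1 × 0.3851 = 8.896 V.
(Unloaded it would be 10.4 V; the load pulls it down.)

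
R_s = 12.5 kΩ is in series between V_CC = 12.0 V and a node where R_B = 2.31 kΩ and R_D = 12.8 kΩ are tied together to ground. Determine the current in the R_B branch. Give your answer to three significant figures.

I ≈ 0.703 mA

Equivalent of the parallel group: R_p = 1.957 kΩ.
V_A by voltage divider: V_A = 12.0 × 1.957/(12.5 + 1.957) = 1.624 V.
I(R_B) = V_A / R_B = 1.624/2.31 = 0.7032 mA.
(Check via current divider: I_total = 0.8301 mA; share G_k/ΣG = 0.8471 → same result.)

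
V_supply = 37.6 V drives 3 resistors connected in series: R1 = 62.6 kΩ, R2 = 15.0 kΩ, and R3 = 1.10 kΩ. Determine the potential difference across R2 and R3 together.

V ≈ 7.69 V

Series total: ΣR = 62.6 + 15.0 + 1.10 = 78.70 kΩ.
R_{R2..R3} = 15.0 + 1.10 = 16.10 kΩ.
By the voltage-divider rule, V = 37.6 × 16.10/78.70 = 7.692 V.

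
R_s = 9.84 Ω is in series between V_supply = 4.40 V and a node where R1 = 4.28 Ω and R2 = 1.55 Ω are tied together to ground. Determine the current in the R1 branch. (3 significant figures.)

Combine the parallel branches: R_p = (1/4.28 + 1/1.55)⁻¹ = 1.138 Ω.
V_A by voltage divider: V_A = 4.40 × 1.138/(9.84 + 1.138) = 0.4561 V.
I(R1) = V_A / R1 = 0.4561/4.28 = 0.1066 A.
(Check via current divider: I_total = 0.4008 A; share G_k/ΣG = 0.2659 → same result.)

I ≈ 0.107 A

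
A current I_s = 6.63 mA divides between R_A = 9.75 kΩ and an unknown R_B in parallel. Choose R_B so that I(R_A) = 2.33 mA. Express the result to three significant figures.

Two-branch current divider: I_A = I_s · R_B/(R_A + R_B).
2.33/6.63 = R_B/(R_A + R_B) → R_B = R_A · (0.3514)/(1 − 0.3514) = 9.75 × 0.5419 = 5.283 kΩ.

R_B ≈ 5.28 kΩ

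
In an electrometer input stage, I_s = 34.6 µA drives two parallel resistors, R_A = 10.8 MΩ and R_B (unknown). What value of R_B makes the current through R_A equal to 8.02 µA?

In a two-way split, I_A/I_s = R_B/(R_A + R_B).
With f = 0.2318, R_B = R_A · f/(1−f) = 10.8 × 0.3017 = 3.259 MΩ.

R_B ≈ 3.26 MΩ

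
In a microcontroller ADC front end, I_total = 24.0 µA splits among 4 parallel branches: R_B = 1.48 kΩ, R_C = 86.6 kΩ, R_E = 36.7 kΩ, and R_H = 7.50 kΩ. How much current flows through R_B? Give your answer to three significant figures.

I ≈ 19.1 µA

Total conductance ΣG = 1/1.48 + 1/86.6 + 1/36.7 + 1/7.50 = 0.8478 (units of 1/kΩ).
Current divider: I(R_B) = I_total · G_k/ΣG = 24.0 × (0.6757/0.8478) = 24.0 × 0.7970 = 19.13 µA.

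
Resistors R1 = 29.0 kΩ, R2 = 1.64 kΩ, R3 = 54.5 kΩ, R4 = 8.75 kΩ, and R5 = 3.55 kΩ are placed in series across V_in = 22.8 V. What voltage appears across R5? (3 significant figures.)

Series total: ΣR = 29.0 + 1.64 + 54.5 + 8.75 + 3.55 = 97.44 kΩ.
By the voltage-divider rule, V = 22.8 × 3.550/97.44 = 0.8307 V.

V ≈ 0.831 V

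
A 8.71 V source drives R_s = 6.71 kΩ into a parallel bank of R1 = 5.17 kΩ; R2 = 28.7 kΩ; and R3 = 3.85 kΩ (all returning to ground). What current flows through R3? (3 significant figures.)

Equivalent of the parallel group: R_p = 2.049 kΩ.
V_A = 8.71 × 2.049/8.759 = 2.038 V.
I(R3) = V_A / R3 = 2.038/3.85 = 0.5293 mA.

I ≈ 0.529 mA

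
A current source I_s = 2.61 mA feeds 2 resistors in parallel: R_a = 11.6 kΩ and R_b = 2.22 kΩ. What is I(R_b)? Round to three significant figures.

Two-branch current divider: I_k = I_s · R_other/(R_1 + R_2).
I(R_b) = 2.61 × 11.6/(11.6 + 2.22) = 2.61 × 0.8394 = 2.191 mA.

I ≈ 2.19 mA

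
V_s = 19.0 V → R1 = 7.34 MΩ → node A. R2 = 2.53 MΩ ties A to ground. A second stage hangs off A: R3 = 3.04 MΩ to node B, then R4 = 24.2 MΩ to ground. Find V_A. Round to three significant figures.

The second stage (R3 + R4 = 27.24 MΩ) loads node A in parallel with R2.
R2 ‖ (R3+R4) = 2.315 MΩ.
So V_A = 19.0 × 0.2398 = 4.556 V.

V_A ≈ 4.56 V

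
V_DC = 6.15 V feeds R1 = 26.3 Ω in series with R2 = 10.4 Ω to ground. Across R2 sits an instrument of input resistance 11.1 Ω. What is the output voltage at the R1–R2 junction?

V_out ≈ 1.04 V

R2 ‖ R_L = (10.4 × 11.1)/(10.4 + 11.1) = 5.369 Ω.
Voltage divider with the loaded lower leg: V_out = 6.15 × 5.369/(26.3 + 5.369) = 6.15 × 0.1695 = 1.043 V.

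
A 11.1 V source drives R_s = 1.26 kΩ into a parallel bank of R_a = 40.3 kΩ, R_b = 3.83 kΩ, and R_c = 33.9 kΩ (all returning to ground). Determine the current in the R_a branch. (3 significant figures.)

I ≈ 0.197 mA

Equivalent of the parallel group: R_p = 3.170 kΩ.
Node voltage V_A = V_CC · R_p/(R_s + R_p) = 11.1 × 0.7156 = 7.943 V.
Branch current I = V_A/R_a = 7.943/40.3 = 0.1971 mA.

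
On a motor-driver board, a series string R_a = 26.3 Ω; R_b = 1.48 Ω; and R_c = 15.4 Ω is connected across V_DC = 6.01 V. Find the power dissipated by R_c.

P ≈ 0.298 W

ΣR = 43.18 Ω → I = 6.01/43.18 = 0.1392 A.
P = I²R = 0.01937 × 15.4 = 0.2983 W.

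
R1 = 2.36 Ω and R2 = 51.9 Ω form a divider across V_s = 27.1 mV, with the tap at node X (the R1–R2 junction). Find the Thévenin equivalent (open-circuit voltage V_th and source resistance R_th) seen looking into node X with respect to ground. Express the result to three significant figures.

V_th ≈ 25.9 mV, R_th ≈ 2.26 Ω

Open-circuit (no load on X): V_th = V_s · R2/(R1 + R2) = 27.1 × 51.9/(2.360 + 51.9) = 25.92 mV.
Zeroing V_s shorts the top of R1 to ground, so R_th = R1 ‖ R2 = 2.257 Ω.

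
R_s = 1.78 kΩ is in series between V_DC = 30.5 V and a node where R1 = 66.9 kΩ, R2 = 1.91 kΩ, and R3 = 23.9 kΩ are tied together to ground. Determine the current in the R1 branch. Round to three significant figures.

I ≈ 0.224 mA

Parallel bank: R_p = 1/(1/66.9 + 1/1.91 + 1/23.9) = 1.723 kΩ.
Node voltage V_A = V_DC · R_p/(R_s + R_p) = 30.5 × 0.4919 = 15.00 V.
I(R1) = V_A / R1 = 15.00/66.9 = 0.2242 mA.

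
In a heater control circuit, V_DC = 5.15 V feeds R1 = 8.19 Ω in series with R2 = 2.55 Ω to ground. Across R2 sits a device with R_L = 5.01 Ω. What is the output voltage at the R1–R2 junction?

The load sits in parallel with R2, giving an effective lower resistance R2' = R2·R_L/(R2+R_L) = 1.690 Ω.
Now apply the divider: V_out = 5.15 × 0.1710 = 0.8809 V.
(Unloaded it would be 1.22 V; the load pulls it down.)

V_out ≈ 0.881 V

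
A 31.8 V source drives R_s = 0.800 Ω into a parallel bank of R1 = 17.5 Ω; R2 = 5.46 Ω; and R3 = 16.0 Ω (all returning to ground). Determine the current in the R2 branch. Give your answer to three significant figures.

I ≈ 4.69 A

Combine the parallel branches: R_p = (1/17.5 + 1/5.46 + 1/16.0)⁻¹ = 3.303 Ω.
V_A by voltage divider: V_A = 31.8 × 3.303/(0.800 + 3.303) = 25.60 V.
I(R2) = V_A / R2 = 25.60/5.46 = 4.688 A.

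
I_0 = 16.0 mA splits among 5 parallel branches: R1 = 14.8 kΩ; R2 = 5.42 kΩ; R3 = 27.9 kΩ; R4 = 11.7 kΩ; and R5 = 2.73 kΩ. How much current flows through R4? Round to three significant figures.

I ≈ 1.85 mA

ΣG = 1/14.8 + 1/5.42 + 1/27.9 + 1/11.7 + 1/2.73 = 0.7397.
By the current-divider rule, I = I_0 · G_k/ΣG = 16.0 × 0.1155 = 1.849 mA.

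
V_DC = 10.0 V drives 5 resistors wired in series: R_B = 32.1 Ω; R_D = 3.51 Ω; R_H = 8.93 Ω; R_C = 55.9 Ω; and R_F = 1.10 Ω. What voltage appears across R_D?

V ≈ 0.346 V

ΣR = 32.1 + 3.51 + 8.93 + 55.9 + 1.10 = 101.5 Ω.
Voltage divider: V = V_DC · (3.510 / 101.5) = 10.0 × 0.03457 = 0.3457 V.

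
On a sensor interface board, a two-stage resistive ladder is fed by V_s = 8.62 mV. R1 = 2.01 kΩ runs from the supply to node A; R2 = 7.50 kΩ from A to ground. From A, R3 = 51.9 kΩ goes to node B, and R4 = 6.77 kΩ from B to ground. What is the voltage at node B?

V_B ≈ 0.764 mV

Node A sees R2 in parallel with the series input of stage 2, R3 + R4 = 58.67 kΩ.
Effective lower resistance at A: R2 ‖ 58.67 = 6.650 kΩ.
So V_A = 8.62 × 0.7679 = 6.619 mV.
Then the unloaded second divider: V_B = V_A × R4/(R3+R4) = 6.619 × 0.1154 = 0.7638 mV.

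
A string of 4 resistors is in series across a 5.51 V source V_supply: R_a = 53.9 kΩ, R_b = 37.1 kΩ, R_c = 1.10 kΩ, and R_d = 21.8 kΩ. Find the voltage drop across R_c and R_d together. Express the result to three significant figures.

ΣR = 53.9 + 37.1 + 1.10 + 21.8 = 113.9 kΩ.
R_{R_c..R_d} = 1.10 + 21.8 = 22.90 kΩ.
By the voltage-divider rule, V = 5.51 × 22.90/113.9 = 1.108 V.

V ≈ 1.11 V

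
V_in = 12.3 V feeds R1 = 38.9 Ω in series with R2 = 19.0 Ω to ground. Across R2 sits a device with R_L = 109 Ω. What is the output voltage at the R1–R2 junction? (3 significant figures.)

First combine the lower leg with the load: R2 ‖ R_L = 16.18 Ω.
Now apply the divider: V_out = 12.3 × 0.2938 = 3.613 V.

V_out ≈ 3.61 V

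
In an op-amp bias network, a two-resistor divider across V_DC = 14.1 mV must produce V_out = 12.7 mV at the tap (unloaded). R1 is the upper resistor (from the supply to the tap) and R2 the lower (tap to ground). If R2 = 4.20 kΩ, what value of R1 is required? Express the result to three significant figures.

Required fraction k = V_out/V_DC = 0.9007.
Rearranging, R1 = R2·(1−k)/k = 4.20 × 0.1102 = 0.4630 kΩ.

R1 ≈ 0.463 kΩ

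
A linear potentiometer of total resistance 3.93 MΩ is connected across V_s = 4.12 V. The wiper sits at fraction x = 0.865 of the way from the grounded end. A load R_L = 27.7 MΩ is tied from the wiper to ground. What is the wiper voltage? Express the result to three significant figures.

V_out ≈ 3.51 V

The pot divides into 0.5306 MΩ above the wiper and 3.399 MΩ below.
Lower segment in parallel with the load: 3.399 ‖ 27.7 = 3.028 MΩ.
Then V_out = V_s · 3.028/(0.5306 + 3.028) = 3.506 V.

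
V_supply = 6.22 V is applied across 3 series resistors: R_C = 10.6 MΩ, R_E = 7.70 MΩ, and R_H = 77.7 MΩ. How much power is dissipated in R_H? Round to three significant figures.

P ≈ 0.326 µW

Series current I = V_supply/ΣR = 6.22/96.00 = 0.06479 µA.
P(R_H) = I²·R_H = (0.06479)² × 77.7 = 0.3262 µW.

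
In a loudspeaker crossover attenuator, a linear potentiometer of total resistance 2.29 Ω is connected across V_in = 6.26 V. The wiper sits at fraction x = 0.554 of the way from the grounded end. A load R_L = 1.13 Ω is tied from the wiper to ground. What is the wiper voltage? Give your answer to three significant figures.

V_out ≈ 2.31 V

Split the track: R_lower = x·R_p = 1.269 Ω, R_upper = (1−x)·R_p = 1.021 Ω.
Lower segment in parallel with the load: 1.269 ‖ 1.13 = 0.5977 Ω.
Then V_out = V_in · 0.5977/(1.021 + 0.5977) = 2.311 V.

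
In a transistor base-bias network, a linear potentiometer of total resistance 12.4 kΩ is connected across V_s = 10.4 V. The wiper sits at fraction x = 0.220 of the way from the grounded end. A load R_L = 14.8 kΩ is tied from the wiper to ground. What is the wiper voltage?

V_out ≈ 2.00 V

Split the track: R_lower = x·R_p = 2.728 kΩ, R_upper = (1−x)·R_p = 9.672 kΩ.
(x·R_p) ‖ R_L = 2.303 kΩ.
Then V_out = V_s · 2.303/(9.672 + 2.303) = 2.000 V.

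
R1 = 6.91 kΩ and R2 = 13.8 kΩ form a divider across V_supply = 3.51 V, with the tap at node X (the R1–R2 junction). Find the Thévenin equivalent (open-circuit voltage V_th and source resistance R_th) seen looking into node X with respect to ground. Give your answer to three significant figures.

Open-circuit (no load on X): V_th = V_supply · R2/(R1 + R2) = 3.51 × 13.8/(6.910 + 13.8) = 2.339 V.
With V_supply suppressed (replaced by a short), R_th = R1 ‖ R2 = (6.910 × 13.8)/(6.910 + 13.8) = 4.604 kΩ.

V_th ≈ 2.34 V, R_th ≈ 4.60 kΩ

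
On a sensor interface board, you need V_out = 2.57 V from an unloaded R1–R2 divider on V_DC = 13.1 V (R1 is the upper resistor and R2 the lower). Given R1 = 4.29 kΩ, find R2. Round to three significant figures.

R2 ≈ 1.05 kΩ

Required fraction k = V_out/V_DC = 0.1962.
R2 = R1 · 0.1962/(1 − 0.1962) = 1.047 kΩ.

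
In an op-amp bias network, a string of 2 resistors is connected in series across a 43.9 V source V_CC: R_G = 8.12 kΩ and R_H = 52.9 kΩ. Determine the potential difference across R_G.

V ≈ 5.84 V

ΣR = 8.12 + 52.9 = 61.02 kΩ.
V = V_CC · R/ΣR = 43.9 × 0.1331 = 5.842 V.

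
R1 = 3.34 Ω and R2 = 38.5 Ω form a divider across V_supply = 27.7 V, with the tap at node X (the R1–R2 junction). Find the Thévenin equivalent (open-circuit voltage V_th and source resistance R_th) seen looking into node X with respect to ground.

V_th is the unloaded tap voltage: V_supply · R2/(R1+R2) = 27.7 × 0.9202 = 25.49 V.
Looking into X with the source shorted: R_th = R1·R2/(R1+R2) = 3.340 × 38.5/41.84 = 3.073 Ω.

V_th ≈ 25.5 V, R_th ≈ 3.07 Ω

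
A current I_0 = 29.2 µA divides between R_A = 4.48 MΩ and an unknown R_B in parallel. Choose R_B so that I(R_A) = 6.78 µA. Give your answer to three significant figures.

Two-branch current divider: I_A = I_0 · R_B/(R_A + R_B).
With f = 0.2322, R_B = R_A · f/(1−f) = 4.48 × 0.3024 = 1.355 MΩ.

R_B ≈ 1.35 MΩ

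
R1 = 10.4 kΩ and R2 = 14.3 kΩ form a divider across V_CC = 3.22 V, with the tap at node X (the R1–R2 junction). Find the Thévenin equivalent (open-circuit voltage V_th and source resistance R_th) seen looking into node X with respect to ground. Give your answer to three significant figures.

V_th is the unloaded tap voltage: V_CC · R2/(R1+R2) = 3.22 × 0.5789 = 1.864 V.
With V_CC suppressed (replaced by a short), R_th = R1 ‖ R2 = (10.40 × 14.3)/(10.40 + 14.3) = 6.021 kΩ.

V_th ≈ 1.86 V, R_th ≈ 6.02 kΩ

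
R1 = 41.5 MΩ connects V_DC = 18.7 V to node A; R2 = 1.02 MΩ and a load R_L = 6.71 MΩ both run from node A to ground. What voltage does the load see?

V_out ≈ 0.391 V

R2 ‖ R_L = (1.02 × 6.71)/(1.02 + 6.71) = 0.8854 MΩ.
Then V_out = V_DC · R2'/(R1 + R2') = 18.7 × 0.8854/42.39 = 0.3906 V.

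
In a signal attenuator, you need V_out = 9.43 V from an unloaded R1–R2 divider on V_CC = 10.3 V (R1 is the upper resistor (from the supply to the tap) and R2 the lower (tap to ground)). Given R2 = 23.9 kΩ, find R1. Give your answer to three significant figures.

R1 ≈ 2.20 kΩ

The divider ratio is R2/(R1+R2) = 9.43/10.3 = 0.9155.
So R1 = R2 · (V_CC/V_out − 1) = 23.9 × (10.3/9.43 − 1) = 23.9 × 0.09226 = 2.205 kΩ.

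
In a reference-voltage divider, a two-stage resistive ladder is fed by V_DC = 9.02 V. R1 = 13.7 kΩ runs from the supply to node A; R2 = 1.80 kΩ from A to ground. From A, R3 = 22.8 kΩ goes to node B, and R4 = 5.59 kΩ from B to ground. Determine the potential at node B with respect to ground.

The second stage (R3 + R4 = 28.39 kΩ) loads node A in parallel with R2.
R2 ‖ (R3+R4) = 1.693 kΩ.
V_A = 9.02 × 1.693/(13.7 + 1.693) = 0.9919 V.
V_B = V_A × 0.1969 = 0.1953 V.

V_B ≈ 0.195 V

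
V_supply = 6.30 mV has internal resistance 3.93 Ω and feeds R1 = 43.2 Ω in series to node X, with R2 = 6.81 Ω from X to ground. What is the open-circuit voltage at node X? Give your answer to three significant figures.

V_th ≈ 0.795 mV

R1' = 3.93 + 43.2 = 47.13 Ω (source resistance + R1).
Open-circuit (no load on X): V_th = V_supply · R2/(R1' + R2) = 6.30 × 6.81/(47.13 + 6.81) = 0.7954 mV.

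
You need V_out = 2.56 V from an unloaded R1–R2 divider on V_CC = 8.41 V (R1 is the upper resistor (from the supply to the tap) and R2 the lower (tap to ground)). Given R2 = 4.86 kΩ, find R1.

Required fraction k = V_out/V_CC = 0.3044.
So R1 = R2 · (V_CC/V_out − 1) = 4.86 × (8.41/2.56 − 1) = 4.86 × 2.285 = 11.11 kΩ.

R1 ≈ 11.1 kΩ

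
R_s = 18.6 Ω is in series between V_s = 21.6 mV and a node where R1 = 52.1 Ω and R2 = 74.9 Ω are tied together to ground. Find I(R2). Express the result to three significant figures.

I ≈ 0.180 mA

Combine the parallel branches: R_p = (1/52.1 + 1/74.9)⁻¹ = 30.73 Ω.
Node voltage V_A = V_s · R_p/(R_s + R_p) = 21.6 × 0.6229 = 13.46 mV.
Branch current I = V_A/R2 = 13.46/74.9 = 0.1796 mA.
(Equivalently: I_total = 0.4379 mA, then current-divider fraction G_k/ΣG = 0.4102.)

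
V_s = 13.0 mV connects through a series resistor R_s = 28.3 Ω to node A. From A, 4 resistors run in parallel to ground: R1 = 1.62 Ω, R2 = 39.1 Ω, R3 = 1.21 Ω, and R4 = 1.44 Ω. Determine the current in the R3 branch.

Parallel bank: R_p = 1/(1/1.62 + 1/39.1 + 1/1.21 + 1/1.44) = 0.4622 Ω.
Node voltage V_A = V_s · R_p/(R_s + R_p) = 13.0 × 0.01607 = 0.2089 mV.
I(R3) = V_A / R3 = 0.2089/1.21 = 0.1726 mA.

I ≈ 0.173 mA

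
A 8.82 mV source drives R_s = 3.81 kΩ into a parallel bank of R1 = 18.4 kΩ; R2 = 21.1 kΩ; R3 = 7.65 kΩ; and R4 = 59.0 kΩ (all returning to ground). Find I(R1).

I ≈ 0.246 µA

Combine the parallel branches: R_p = (1/18.4 + 1/21.1 + 1/7.65 + 1/59.0)⁻¹ = 4.009 kΩ.
V_A by voltage divider: V_A = 8.82 × 4.009/(3.81 + 4.009) = 4.522 mV.
I(R1) = V_A / R1 = 4.522/18.4 = 0.2458 µA.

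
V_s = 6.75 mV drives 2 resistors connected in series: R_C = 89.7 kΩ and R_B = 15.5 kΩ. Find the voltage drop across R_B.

ΣR = 89.7 + 15.5 = 105.2 kΩ.
By the voltage-divider rule, V = 6.75 × 15.50/105.2 = 0.9945 mV.

V ≈ 0.995 mV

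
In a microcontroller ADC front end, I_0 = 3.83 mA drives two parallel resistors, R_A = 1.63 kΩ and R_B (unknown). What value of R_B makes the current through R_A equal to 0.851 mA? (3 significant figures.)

R_B ≈ 0.466 kΩ

The fraction through R_A equals R_B/(R_A+R_B).
With f = 0.2222, R_B = R_A · f/(1−f) = 1.63 × 0.2857 = 0.4656 kΩ.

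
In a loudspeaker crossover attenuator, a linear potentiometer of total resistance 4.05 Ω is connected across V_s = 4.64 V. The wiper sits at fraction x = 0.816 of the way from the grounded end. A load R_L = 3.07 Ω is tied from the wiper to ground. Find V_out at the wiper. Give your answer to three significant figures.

V_out ≈ 3.16 V

Lower segment x·R_p = 3.305 Ω; upper segment (1−x)·R_p = 0.7452 Ω.
R_L loads the lower segment: effective lower R = 1.592 Ω.
Loaded-divider output: V_out = 4.64 × 0.6811 = 3.160 V.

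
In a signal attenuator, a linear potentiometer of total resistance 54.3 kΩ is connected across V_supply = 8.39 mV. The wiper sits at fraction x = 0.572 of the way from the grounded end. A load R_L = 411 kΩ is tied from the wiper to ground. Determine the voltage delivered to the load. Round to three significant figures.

V_out ≈ 4.65 mV

Lower segment x·R_p = 31.06 kΩ; upper segment (1−x)·R_p = 23.24 kΩ.
Lower segment in parallel with the load: 31.06 ‖ 411 = 28.88 kΩ.
Then V_out = V_supply · 28.88/(23.24 + 28.88) = 4.649 mV.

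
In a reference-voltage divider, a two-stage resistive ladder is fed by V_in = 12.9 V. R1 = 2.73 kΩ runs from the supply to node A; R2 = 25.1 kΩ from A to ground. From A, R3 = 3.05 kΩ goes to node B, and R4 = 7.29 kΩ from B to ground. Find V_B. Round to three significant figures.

V_B ≈ 6.63 V

Looking into the second stage from A: R3 + R4 = 10.34 kΩ appears in parallel with R2.
R2 ‖ (R3+R4) = 7.323 kΩ.
First divider: V_A = V_in · 7.323/(2.73 + 7.323) = 9.397 V.
Stage 2 is unloaded, so V_B = V_A · R4/(R3+R4) = 9.397 × 7.29/10.34 = 6.625 V.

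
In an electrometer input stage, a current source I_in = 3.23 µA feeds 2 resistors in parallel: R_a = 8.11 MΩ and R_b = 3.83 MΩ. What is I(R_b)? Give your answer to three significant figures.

For two parallel branches, I_k = I_in · (other R)/(sum of R).
I(R_b) = 3.23 × 8.11/(8.11 + 3.83) = 3.23 × 0.6792 = 2.194 µA.

I ≈ 2.19 µA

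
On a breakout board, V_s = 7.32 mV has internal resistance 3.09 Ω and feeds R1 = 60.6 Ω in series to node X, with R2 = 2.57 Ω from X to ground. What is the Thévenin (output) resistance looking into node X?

R1' = 3.09 + 60.6 = 63.69 Ω (source resistance + R1).
Looking into X with the source shorted: R_th = R1'·R2/(R1'+R2) = 63.69 × 2.57/66.26 = 2.470 Ω.

R_th ≈ 2.47 Ω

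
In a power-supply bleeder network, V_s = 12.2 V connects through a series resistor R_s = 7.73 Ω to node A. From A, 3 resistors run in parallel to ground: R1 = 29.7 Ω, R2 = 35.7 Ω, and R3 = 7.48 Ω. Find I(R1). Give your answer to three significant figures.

I ≈ 0.164 A

Parallel bank: R_p = 1/(1/29.7 + 1/35.7 + 1/7.48) = 5.118 Ω.
Node voltage V_A = V_s · R_p/(R_s + R_p) = 12.2 × 0.3984 = 4.860 V.
I(R1) = V_A / R1 = 4.860/29.7 = 0.1636 A.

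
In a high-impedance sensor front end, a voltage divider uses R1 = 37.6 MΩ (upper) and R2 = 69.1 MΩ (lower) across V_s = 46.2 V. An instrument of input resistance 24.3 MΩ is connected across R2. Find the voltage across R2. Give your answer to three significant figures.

V_out ≈ 14.9 V

First combine the lower leg with the load: R2 ‖ R_L = 17.98 MΩ.
Now apply the divider: V_out = 46.2 × 0.3235 = 14.94 V.
(Unloaded it would be 29.9 V; the load pulls it down.)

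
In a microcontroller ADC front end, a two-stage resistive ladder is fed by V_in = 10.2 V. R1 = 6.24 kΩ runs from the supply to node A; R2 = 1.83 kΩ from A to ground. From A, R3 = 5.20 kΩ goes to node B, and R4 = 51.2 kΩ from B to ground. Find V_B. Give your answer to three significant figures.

V_B ≈ 2.05 V

Node A sees R2 in parallel with the series input of stage 2, R3 + R4 = 56.40 kΩ.
R2 ‖ (R3+R4) = 1.772 kΩ.
So V_A = 10.2 × 0.2212 = 2.256 V.
Then the unloaded second divider: V_B = V_A × R4/(R3+R4) = 2.256 × 0.9078 = 2.048 V.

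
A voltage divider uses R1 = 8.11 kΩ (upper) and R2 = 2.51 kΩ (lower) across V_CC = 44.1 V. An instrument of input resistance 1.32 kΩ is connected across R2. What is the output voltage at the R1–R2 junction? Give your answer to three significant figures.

V_out ≈ 4.25 V

First combine the lower leg with the load: R2 ‖ R_L = 0.8651 kΩ.
Voltage divider with the loaded lower leg: V_out = 44.1 × 0.8651/(8.11 + 0.8651) = 44.1 × 0.09639 = 4.251 V.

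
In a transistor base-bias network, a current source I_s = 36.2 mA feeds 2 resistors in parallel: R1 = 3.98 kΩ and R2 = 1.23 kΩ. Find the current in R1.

I ≈ 8.55 mA

Two-branch current divider: I_k = I_s · R_other/(R_1 + R_2).
I(R1) = 36.2 × 1.23/(3.98 + 1.23) = 36.2 × 0.2361 = 8.546 mA.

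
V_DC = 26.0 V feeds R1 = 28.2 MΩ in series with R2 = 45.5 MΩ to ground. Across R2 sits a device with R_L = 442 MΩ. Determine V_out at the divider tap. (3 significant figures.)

First combine the lower leg with the load: R2 ‖ R_L = 41.25 MΩ.
Now apply the divider: V_out = 26.0 × 0.5940 = 15.44 V.
(Unloaded it would be 16.1 V; the load pulls it down.)

V_out ≈ 15.4 V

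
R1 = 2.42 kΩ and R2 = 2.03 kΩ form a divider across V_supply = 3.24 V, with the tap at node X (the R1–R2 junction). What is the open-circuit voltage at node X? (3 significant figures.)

With X open, the divider is unloaded: V_th = 3.24 × 2.03/4.450 = 1.478 V.

V_th ≈ 1.48 V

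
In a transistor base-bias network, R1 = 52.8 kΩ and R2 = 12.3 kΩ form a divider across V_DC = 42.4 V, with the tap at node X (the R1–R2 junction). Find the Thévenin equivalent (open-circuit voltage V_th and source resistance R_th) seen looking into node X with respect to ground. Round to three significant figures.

With X open, the divider is unloaded: V_th = 42.4 × 12.3/65.10 = 8.011 V.
With V_DC suppressed (replaced by a short), R_th = R1 ‖ R2 = (52.80 × 12.3)/(52.80 + 12.3) = 9.976 kΩ.

V_th ≈ 8.01 V, R_th ≈ 9.98 kΩ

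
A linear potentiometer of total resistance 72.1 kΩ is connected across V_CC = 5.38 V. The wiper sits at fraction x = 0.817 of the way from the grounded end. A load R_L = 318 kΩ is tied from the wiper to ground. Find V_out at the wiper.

V_out ≈ 4.25 V

The pot divides into 13.19 kΩ above the wiper and 58.91 kΩ below.
R_L loads the lower segment: effective lower R = 49.70 kΩ.
Then V_out = V_CC · 49.70/(13.19 + 49.70) = 4.251 V.
(Unloaded: V_out = x·V_CC = 4.40 V.)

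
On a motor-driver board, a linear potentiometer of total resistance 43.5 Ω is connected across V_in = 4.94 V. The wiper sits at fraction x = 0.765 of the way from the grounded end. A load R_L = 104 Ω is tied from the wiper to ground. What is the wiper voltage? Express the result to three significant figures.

Split the track: R_lower = x·R_p = 33.28 Ω, R_upper = (1−x)·R_p = 10.22 Ω.
Lower segment in parallel with the load: 33.28 ‖ 104 = 25.21 Ω.
Then V_out = V_in · 25.21/(10.22 + 25.21) = 3.515 V.

V_out ≈ 3.51 V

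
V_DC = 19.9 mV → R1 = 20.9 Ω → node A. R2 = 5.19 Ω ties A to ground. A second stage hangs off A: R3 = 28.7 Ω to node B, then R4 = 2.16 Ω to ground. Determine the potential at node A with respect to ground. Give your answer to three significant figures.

The second stage (R3 + R4 = 30.86 Ω) loads node A in parallel with R2.
Effective lower resistance at A: R2 ‖ 30.86 = 4.443 Ω.
First divider: V_A = V_DC · 4.443/(20.9 + 4.443) = 3.489 mV.

V_A ≈ 3.49 mV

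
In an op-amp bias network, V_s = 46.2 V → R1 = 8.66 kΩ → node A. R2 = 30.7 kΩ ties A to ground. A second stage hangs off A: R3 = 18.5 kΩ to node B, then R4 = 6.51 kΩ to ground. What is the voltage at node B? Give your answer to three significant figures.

Looking into the second stage from A: R3 + R4 = 25.01 kΩ appears in parallel with R2.
Effective lower resistance at A: R2 ‖ 25.01 = 13.78 kΩ.
First divider: V_A = V_s · 13.78/(8.66 + 13.78) = 28.37 V.
Then the unloaded second divider: V_B = V_A × R4/(R3+R4) = 28.37 × 0.2603 = 7.385 V.

V_B ≈ 7.39 V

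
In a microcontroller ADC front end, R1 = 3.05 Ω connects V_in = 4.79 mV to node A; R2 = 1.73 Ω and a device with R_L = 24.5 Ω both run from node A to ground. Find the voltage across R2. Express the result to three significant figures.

V_out ≈ 1.66 mV

R2 ‖ R_L = (1.73 × 24.5)/(1.73 + 24.5) = 1.616 Ω.
Voltage divider with the loaded lower leg: V_out = 4.79 × 1.616/(3.05 + 1.616) = 4.79 × 0.3463 = 1.659 mV.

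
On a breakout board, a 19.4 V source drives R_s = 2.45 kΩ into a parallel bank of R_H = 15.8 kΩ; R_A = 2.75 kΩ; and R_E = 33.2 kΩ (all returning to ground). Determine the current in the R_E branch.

Combine the parallel branches: R_p = (1/15.8 + 1/2.75 + 1/33.2)⁻¹ = 2.188 kΩ.
V_A = 19.4 × 2.188/4.638 = 9.152 V.
Branch current I = V_A/R_E = 9.152/33.2 = 0.2757 mA.

I ≈ 0.276 mA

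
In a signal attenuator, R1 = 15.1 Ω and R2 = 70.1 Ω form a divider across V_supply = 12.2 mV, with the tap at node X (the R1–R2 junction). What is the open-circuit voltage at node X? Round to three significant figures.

V_th is the unloaded tap voltage: V_supply · R2/(R1+R2) = 12.2 × 0.8228 = 10.04 mV.

V_th ≈ 10.0 mV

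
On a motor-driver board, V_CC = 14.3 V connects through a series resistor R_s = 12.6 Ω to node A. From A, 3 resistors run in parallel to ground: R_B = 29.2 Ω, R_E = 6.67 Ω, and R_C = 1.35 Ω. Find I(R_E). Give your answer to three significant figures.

I ≈ 0.169 A

Equivalent of the parallel group: R_p = 1.081 Ω.
V_A = 14.3 × 1.081/13.68 = 1.130 V.
I(R_E) = V_A / R_E = 1.130/6.67 = 0.1694 A.
(Equivalently: I_total = 1.045 A, then current-divider fraction G_k/ΣG = 0.1621.)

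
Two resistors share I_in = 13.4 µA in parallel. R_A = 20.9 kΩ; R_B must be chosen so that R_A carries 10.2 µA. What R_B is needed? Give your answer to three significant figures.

Two-branch current divider: I_A = I_in · R_B/(R_A + R_B).
With f = 0.7612, R_B = R_A · f/(1−f) = 20.9 × 3.187 = 66.62 kΩ.

R_B ≈ 66.6 kΩ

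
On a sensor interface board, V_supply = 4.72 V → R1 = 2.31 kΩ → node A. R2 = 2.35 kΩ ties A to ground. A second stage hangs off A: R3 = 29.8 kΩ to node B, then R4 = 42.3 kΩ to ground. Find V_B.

Node A sees R2 in parallel with the series input of stage 2, R3 + R4 = 72.10 kΩ.
R2 ‖ (R3+R4) = 2.276 kΩ.
So V_A = 4.72 × 0.4963 = 2.342 V.
Stage 2 is unloaded, so V_B = V_A · R4/(R3+R4) = 2.342 × 42.3/72.10 = 1.374 V.

V_B ≈ 1.37 V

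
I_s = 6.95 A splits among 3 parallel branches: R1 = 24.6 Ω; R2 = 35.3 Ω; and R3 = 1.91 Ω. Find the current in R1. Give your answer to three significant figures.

I ≈ 0.477 A

ΣG = 1/24.6 + 1/35.3 + 1/1.91 = 0.5925.
By the current-divider rule, I = I_s · G_k/ΣG = 6.95 × 0.06860 = 0.4768 A.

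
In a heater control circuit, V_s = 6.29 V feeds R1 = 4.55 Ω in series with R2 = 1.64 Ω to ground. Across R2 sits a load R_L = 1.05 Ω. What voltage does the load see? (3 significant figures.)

R2 ‖ R_L = (1.64 × 1.05)/(1.64 + 1.05) = 0.6401 Ω.
Then V_out = V_s · R2'/(R1 + R2') = 6.29 × 0.6401/5.190 = 0.7758 V.

V_out ≈ 0.776 V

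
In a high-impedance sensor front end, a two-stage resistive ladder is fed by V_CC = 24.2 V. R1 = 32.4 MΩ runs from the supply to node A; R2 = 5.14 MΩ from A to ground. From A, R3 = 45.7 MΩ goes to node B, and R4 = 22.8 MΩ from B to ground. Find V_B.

Node A sees R2 in parallel with the series input of stage 2, R3 + R4 = 68.50 MΩ.
R2 ‖ (R3+R4) = 4.781 MΩ.
V_A = 24.2 × 4.781/(32.4 + 4.781) = 3.112 V.
Then the unloaded second divider: V_B = V_A × R4/(R3+R4) = 3.112 × 0.3328 = 1.036 V.

V_B ≈ 1.04 V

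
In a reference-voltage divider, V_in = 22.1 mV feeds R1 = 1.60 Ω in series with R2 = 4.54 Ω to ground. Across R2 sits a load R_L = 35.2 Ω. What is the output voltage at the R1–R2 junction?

V_out ≈ 15.8 mV

First combine the lower leg with the load: R2 ‖ R_L = 4.021 Ω.
Now apply the divider: V_out = 22.1 × 0.7154 = 15.81 mV.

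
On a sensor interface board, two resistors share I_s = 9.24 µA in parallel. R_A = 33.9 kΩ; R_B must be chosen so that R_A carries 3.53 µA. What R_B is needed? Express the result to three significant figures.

In a two-way split, I_A/I_s = R_B/(R_A + R_B).
With f = 0.3820, R_B = R_A · f/(1−f) = 33.9 × 0.6182 = 20.96 kΩ.

R_B ≈ 21.0 kΩ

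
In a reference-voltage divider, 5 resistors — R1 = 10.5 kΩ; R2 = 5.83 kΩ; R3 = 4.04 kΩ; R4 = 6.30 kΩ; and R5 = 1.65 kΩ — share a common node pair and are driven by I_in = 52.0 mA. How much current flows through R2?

I ≈ 6.97 mA

ΣG = 1/10.5 + 1/5.83 + 1/4.04 + 1/6.30 + 1/1.65 = 1.279.
Current divider: I(R2) = I_in · G_k/ΣG = 52.0 × (0.1715/1.279) = 52.0 × 0.1341 = 6.973 mA.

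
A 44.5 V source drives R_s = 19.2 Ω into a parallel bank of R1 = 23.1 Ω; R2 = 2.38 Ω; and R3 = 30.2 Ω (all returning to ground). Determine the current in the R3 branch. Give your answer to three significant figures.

Parallel bank: R_p = 1/(1/23.1 + 1/2.38 + 1/30.2) = 2.014 Ω.
V_A = 44.5 × 2.014/21.21 = 4.224 V.
I(R3) = V_A / R3 = 4.224/30.2 = 0.1399 A.

I ≈ 0.140 A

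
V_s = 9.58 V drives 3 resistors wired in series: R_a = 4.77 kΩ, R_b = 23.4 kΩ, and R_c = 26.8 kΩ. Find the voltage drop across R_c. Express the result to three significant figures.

Series total: ΣR = 4.77 + 23.4 + 26.8 = 54.97 kΩ.
Voltage divider: V = V_s · (26.80 / 54.97) = 9.58 × 0.4875 = 4.671 V.

V ≈ 4.67 V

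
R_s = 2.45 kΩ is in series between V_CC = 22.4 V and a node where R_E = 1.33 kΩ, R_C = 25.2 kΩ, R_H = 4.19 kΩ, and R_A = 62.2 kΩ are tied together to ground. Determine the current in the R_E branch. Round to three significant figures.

Combine the parallel branches: R_p = (1/1.33 + 1/25.2 + 1/4.19 + 1/62.2)⁻¹ = 0.9557 kΩ.
Node voltage V_A = V_CC · R_p/(R_s + R_p) = 22.4 × 0.2806 = 6.286 V.
Branch current I = V_A/R_E = 6.286/1.33 = 4.726 mA.

I ≈ 4.73 mA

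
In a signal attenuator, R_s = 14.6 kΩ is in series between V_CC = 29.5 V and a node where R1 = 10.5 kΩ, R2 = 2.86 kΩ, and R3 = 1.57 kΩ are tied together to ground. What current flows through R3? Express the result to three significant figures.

Parallel bank: R_p = 1/(1/10.5 + 1/2.86 + 1/1.57) = 0.9244 kΩ.
V_A by voltage divider: V_A = 29.5 × 0.9244/(14.6 + 0.9244) = 1.757 V.
Branch current I = V_A/R3 = 1.757/1.57 = 1.119 mA.

I ≈ 1.12 mA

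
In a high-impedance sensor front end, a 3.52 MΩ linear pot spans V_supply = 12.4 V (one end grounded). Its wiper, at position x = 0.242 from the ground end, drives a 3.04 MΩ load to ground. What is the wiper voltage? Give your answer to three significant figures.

V_out ≈ 2.48 V

Lower segment x·R_p = 0.8518 MΩ; upper segment (1−x)·R_p = 2.668 MΩ.
R_L loads the lower segment: effective lower R = 0.6654 MΩ.
V_out = 12.4 × 0.6654/(2.668 + 0.6654) = 2.475 V.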